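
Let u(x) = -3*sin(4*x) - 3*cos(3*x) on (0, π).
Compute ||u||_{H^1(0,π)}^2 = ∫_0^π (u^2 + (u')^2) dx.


||u||_{H^1(0,π)}^2 = 1440/7 + 243*π/2

u'(x) = 9*sin(3*x) - 12*cos(4*x).
Expand u² and (u')² and integrate term by term on (0, π), using: for integers n ≥ 1, ∫_0^π sin²(nx) dx = ∫_0^π cos²(nx) dx = π/2; for n ≠ n', ∫_0^π sin(nx)sin(n'x) dx = ∫_0^π cos(nx)cos(n'x) dx = 0; and by product-to-sum, ∫_0^π sin(nx)cos(n'x) dx = ½∫_0^π [sin((n+n')x) + sin((n−n')x)] dx, which is 0 when n+n' is even and 2n/(n²−n'²) when n+n' is odd (it need not vanish on (0, π)).
  u² squared terms: (-3)²·∫cos(3x)² dx = 9·π/2 = 9*π/2;  (-3)²·∫sin(4x)² dx = 9·π/2 = 9*π/2.
  u² cross terms: 2·(-3)·(-3)·∫cos(3x)·sin(4x) dx = 18·(8/7) = 144/7.
  So ∫_0^π u² dx = 9*π/2 + 9*π/2 + 144/7 = 144/7 + 9*π.
  (u')² squared terms: (-12)²·∫cos(4x)² dx = 144·π/2 = 72*π;  (9)²·∫sin(3x)² dx = 81·π/2 = 81*π/2.
  (u')² cross terms: 2·(-12)·(9)·∫cos(4x)·sin(3x) dx = -216·(-6/7) = 1296/7.
  So ∫_0^π (u')² dx = 72*π + 81*π/2 + 1296/7 = 1296/7 + 225*π/2.
||u||_{H^1}^2 = (144/7 + 9*π) + (1296/7 + 225*π/2) = 1440/7 + 243*π/2.


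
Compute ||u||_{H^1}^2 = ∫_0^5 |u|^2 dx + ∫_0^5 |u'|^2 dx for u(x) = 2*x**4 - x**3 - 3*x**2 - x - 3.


||u||_{H^1}^2 = 138258025/126

The H^1 norm (squared) on an interval (0, L) is
  ||u||_{H^1}^2 = ∫_0^L u(x)^2 dx + ∫_0^L u'(x)^2 dx.
Compute u'(x) = 8*x**3 - 3*x**2 - 6*x - 1.
Then u(x)^2 = 4*x**8 - 4*x**7 - 11*x**6 + 2*x**5 - x**4 + 12*x**3 + 19*x**2 + 6*x + 9 and u'(x)^2 = 64*x**6 - 48*x**5 - 87*x**4 + 20*x**3 + 42*x**2 + 12*x + 1.
Integrate each monomial from 0 to 5 using ∫_0^5 c·x^n dx = c·5^(n+1)/(n+1):
  ∫_0^5 u(x)^2 dx = ∫_0^5 (4*x^8 - 4*x^7 - 11*x^6 + 2*x^5 - x^4 + 12*x^3 + 19*x^2 + 6*x + 9) dx. Term by term:
    ∫_0^5 4*x^8 dx = 7812500/9;  ∫_0^5 -4*x^7 dx = -390625/2;  ∫_0^5 -11*x^6 dx = -859375/7;
    ∫_0^5 2*x^5 dx = 15625/3;  ∫_0^5 -x^4 dx = -625;  ∫_0^5 12*x^3 dx = 1875;
    ∫_0^5 19*x^2 dx = 2375/3;  ∫_0^5 6*x dx = 75;  ∫_0^5 9 dx = 45.
  Sum: 7812500/9 − 390625/2 − 859375/7 + 15625/3 − 625 + 1875 + 2375/3 + 75 + 45 = 70225495/126.
  ∫_0^5 u'(x)^2 dx = ∫_0^5 (64*x^6 - 48*x^5 - 87*x^4 + 20*x^3 + 42*x^2 + 12*x + 1) dx. Term by term:
    ∫_0^5 64*x^6 dx = 5000000/7;  ∫_0^5 -48*x^5 dx = -125000;  ∫_0^5 -87*x^4 dx = -54375;
    ∫_0^5 20*x^3 dx = 3125;  ∫_0^5 42*x^2 dx = 1750;  ∫_0^5 12*x dx = 150;
    ∫_0^5 1 dx = 5.
  Sum: 5000000/7 − 125000 − 54375 + 3125 + 1750 + 150 + 5 = 3779585/7.
Adding: ||u||_{H^1}^2 = 70225495/126 + 3779585/7 = 138258025/126.


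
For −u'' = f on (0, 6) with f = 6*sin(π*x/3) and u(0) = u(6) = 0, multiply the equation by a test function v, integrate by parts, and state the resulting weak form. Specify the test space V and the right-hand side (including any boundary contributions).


V = H^1_0(0, 6) (so v(0) = v(6) = 0); weak form: ∫_0^6 u'v' dx = ∫_0^6 (6*sin(π*x/3)) v dx for all v ∈ V.

Multiply both sides by a test function v and integrate from 0 to 6:
  ∫_0^6 −u''(x) v(x) dx = ∫_0^6 f(x) v(x) dx.
Integrate the LHS by parts once:
  ∫_0^6 −u'' v dx = −[u'(x) v(x)]_0^6 + ∫_0^6 u'(x) v'(x) dx.
Thus ∫_0^6 u'(x) v'(x) dx = ∫_0^6 f(x) v(x) dx + [u'(x) v(x)]_0^6.
Choose V so that boundary terms are either known or forced to vanish.
u is Dirichlet: u(0) = u(6) = 0. Let V = H^1_0(0, 6); then v(0) = v(6) = 0, and [u' v]_0^6 = 0.
Weak formulation: find u (satisfying any essential BC) such that ∫_0^6 u'(x) v'(x) dx = ∫_0^6 f v dx for all v ∈ V.
Substituting f(x) = 6*sin(π*x/3), the right-hand side is ∫_0^6 (6*sin(π*x/3)) v dx.


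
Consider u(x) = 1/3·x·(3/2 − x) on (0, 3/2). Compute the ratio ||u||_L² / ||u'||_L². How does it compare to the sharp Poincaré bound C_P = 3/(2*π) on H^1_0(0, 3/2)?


||u||_L² / ||u'||_L² = 3*sqrt(10)/20 < C_P = 3/(2*π).

u(x) = 1/3·x·(3/2 − x), so u'(x) = 1/2 - 2*x/3.
u(x) = 1/3·x·(3/2 − x) vanishes at x = 0 and x = 3/2, so u ∈ H^1_0(0, 3/2). Differentiate via the product rule and integrate the resulting polynomials term by term.
  ∫_0^3/2 u² dx = ∫_0^3/2 (x^4/9 - x^3/3 + x^2/4) dx. Term by term:
    ∫_0^3/2 x^4/9 dx = 27/160;  ∫_0^3/2 -x^3/3 dx = -27/64;  ∫_0^3/2 x^2/4 dx = 9/32.
  Sum: 27/160 − 27/64 + 9/32 = 9/320.
  ∫_0^3/2 (u')² dx = ∫_0^3/2 (4*x^2/9 - 2*x/3 + 1/4) dx. Term by term:
    ∫_0^3/2 4*x^2/9 dx = 1/2;  ∫_0^3/2 -2*x/3 dx = -3/4;  ∫_0^3/2 1/4 dx = 3/8.
  Sum: 1/2 − 3/4 + 3/8 = 1/8.
∫_0^3/2 u² dx = 9/320, so ||u||_L² = 3*sqrt(5)/40.
∫_0^3/2 (u')² dx = 1/8, so ||u'||_L² = sqrt(2)/4.
Ratio ||u||_L² / ||u'||_L² = 3*sqrt(10)/20.
Sharp Poincaré constant on H^1_0(0, 3/2) is C_P = L/π = 3/(2*π), achieved by sin(2*π/3·x).
A polynomial bump cannot attain the sharp Poincaré constant (only the first sine eigenfunction does), so the ratio is strictly less than C_P, consistent with ||u||_L² ≤ C_P ||u'||_L².


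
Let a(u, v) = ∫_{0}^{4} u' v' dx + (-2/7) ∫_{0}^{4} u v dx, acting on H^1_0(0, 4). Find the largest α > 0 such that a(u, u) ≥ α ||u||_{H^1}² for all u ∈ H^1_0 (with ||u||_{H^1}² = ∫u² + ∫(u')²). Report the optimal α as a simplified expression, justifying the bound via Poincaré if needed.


α = (-32/7 + π^2)/(π^2 + 16)

Coercivity of a(·,·) on H^1_0(0, 4) means a(u, u) ≥ α ||u||_{H^1}² for every u ∈ H^1_0.
The interval has length L = 4, and Poincaré/coercivity depend only on L. Here a(u, u) = ∫(u')² + (-2/7)·∫u².
Here c = -2/7 < 0 with |c| < (π/L)² = π^2/16, so coercivity still holds. The condition a(u,u) ≥ α||u||_{H^1}² reads (1−α)∫(u')² ≥ (α−c)∫u². Any admissible α is ≤ 1 (rapidly oscillating u have ∫u²/∫(u')² → 0), and α = 1 would force 0 ≥ (1−c)∫u², impossible since c < 1; so 1−α > 0. By the sharp Poincaré inequality on H^1_0 of an interval of length L, ∫(u')² ≥ (π/L)²∫u² with equality for the first sine mode sin(π(x−x₀)/L) (x₀ the left endpoint), so the inequality holds for all u iff (1−α)(π/L)² ≥ α − c, i.e. α ≤ ((π/L)² + c)/((π/L)² + 1) = (1 + c(L/π)²)/(1 + (L/π)²). (Direct route, valid since c ≤ 0: Poincaré gives c∫u² ≥ c(L/π)²∫(u')², so a(u,u) ≥ (1 + c(L/π)²)∫(u')², while ||u||_{H^1}² ≤ (1 + (L/π)²)∫(u')²; dividing yields the same α.) With (π/L)² = π^2/16 and c = -2/7, the largest admissible constant is α = ((π/L)² + c)/((π/L)² + 1).
Simplifying, α = (-32/7 + π^2)/(π^2 + 16).


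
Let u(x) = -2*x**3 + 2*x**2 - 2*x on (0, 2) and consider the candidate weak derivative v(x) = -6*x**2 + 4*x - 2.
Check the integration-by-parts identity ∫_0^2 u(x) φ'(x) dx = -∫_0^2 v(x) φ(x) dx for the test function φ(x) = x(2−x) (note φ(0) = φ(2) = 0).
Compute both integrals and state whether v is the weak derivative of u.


LHS = 104/15, RHS = 104/15. Yes, v = u' weakly.

u(x) = -2*x**3 + 2*x**2 - 2*x, classical derivative u'(x) = -6*x**2 + 4*x - 2.
φ(x) = x(2−x), so φ'(x) = 2 - 2*x.
Note φ(0) = φ(2) = 0, so the boundary term u·φ vanishes.
LHS = ∫_0^2 u(x) φ'(x) dx = ∫_0^2 (4*x^4 - 8*x^3 + 8*x^2 - 4*x) dx. Term by term:
  ∫_0^2 4*x^4 dx = 128/5;  ∫_0^2 -8*x^3 dx = -32;  ∫_0^2 8*x^2 dx = 64/3;
  ∫_0^2 -4*x dx = -8.
Sum: 128/5 − 32 + 64/3 − 8 = 104/15.
So LHS = 104/15.
∫_0^2 v(x) φ(x) dx = ∫_0^2 (6*x^4 - 16*x^3 + 10*x^2 - 4*x) dx. Term by term:
  ∫_0^2 6*x^4 dx = 192/5;  ∫_0^2 -16*x^3 dx = -64;  ∫_0^2 10*x^2 dx = 80/3;
  ∫_0^2 -4*x dx = -8.
Sum: 192/5 − 64 + 80/3 − 8 = -104/15.
So RHS = -∫_0^2 v(x) φ(x) dx = 104/15.
LHS = RHS, so the identity holds for this test φ.
Moreover u is smooth here and v(x) = u'(x) = -6*x**2 + 4*x - 2 pointwise, so the identity holds for every test function. Hence v is the weak derivative of u.


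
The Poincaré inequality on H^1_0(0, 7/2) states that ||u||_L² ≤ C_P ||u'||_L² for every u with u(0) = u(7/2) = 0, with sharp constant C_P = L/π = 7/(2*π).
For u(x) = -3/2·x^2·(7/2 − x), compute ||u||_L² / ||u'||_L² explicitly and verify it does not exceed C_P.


||u||_L² / ||u'||_L² = sqrt(14)/4 < C_P = 7/(2*π).

u(x) = -3/2·x^2·(7/2 − x), so u'(x) = 3*x*(3*x - 7)/2.
u(x) = -3/2·x^2·(7/2 − x) vanishes at x = 0 and x = 7/2, so u ∈ H^1_0(0, 7/2). Differentiate via the product rule and integrate the resulting polynomials term by term.
  ∫_0^7/2 u² dx = ∫_0^7/2 (9*x^6/4 - 63*x^5/4 + 441*x^4/16) dx. Term by term:
    ∫_0^7/2 9*x^6/4 dx = 1058841/512;  ∫_0^7/2 -63*x^5/4 dx = -2470629/512;  ∫_0^7/2 441*x^4/16 dx = 7411887/2560.
  Sum: 1058841/512 − 2470629/512 + 7411887/2560 = 352947/2560.
  ∫_0^7/2 (u')² dx = ∫_0^7/2 (81*x^4/4 - 189*x^3/2 + 441*x^2/4) dx. Term by term:
    ∫_0^7/2 81*x^4/4 dx = 1361367/640;  ∫_0^7/2 -189*x^3/2 dx = -453789/128;  ∫_0^7/2 441*x^2/4 dx = 50421/32.
  Sum: 1361367/640 − 453789/128 + 50421/32 = 50421/320.
∫_0^7/2 u² dx = 352947/2560, so ||u||_L² = 343*sqrt(30)/160.
∫_0^7/2 (u')² dx = 50421/320, so ||u'||_L² = 49*sqrt(105)/40.
Ratio ||u||_L² / ||u'||_L² = sqrt(14)/4.
Sharp Poincaré constant on H^1_0(0, 7/2) is C_P = L/π = 7/(2*π), achieved by sin(2*π/7·x).
A polynomial bump cannot attain the sharp Poincaré constant (only the first sine eigenfunction does), so the ratio is strictly less than C_P, consistent with ||u||_L² ≤ C_P ||u'||_L².


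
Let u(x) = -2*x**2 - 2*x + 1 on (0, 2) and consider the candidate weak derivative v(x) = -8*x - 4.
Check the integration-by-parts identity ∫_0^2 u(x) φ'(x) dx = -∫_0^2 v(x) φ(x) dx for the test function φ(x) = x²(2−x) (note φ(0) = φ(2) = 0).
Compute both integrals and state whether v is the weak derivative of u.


LHS = 136/15, RHS = 272/15. No, v is not the weak derivative of u.

u(x) = -2*x**2 - 2*x + 1, classical derivative u'(x) = -4*x - 2.
φ(x) = x²(2−x), so φ'(x) = x*(4 - 3*x).
Note φ(0) = φ(2) = 0, so the boundary term u·φ vanishes.
LHS = ∫_0^2 u(x) φ'(x) dx = ∫_0^2 (6*x^4 - 2*x^3 - 11*x^2 + 4*x) dx. Term by term:
  ∫_0^2 6*x^4 dx = 192/5;  ∫_0^2 -2*x^3 dx = -8;  ∫_0^2 -11*x^2 dx = -88/3;
  ∫_0^2 4*x dx = 8.
Sum: 192/5 − 8 − 88/3 + 8 = 136/15.
So LHS = 136/15.
∫_0^2 v(x) φ(x) dx = ∫_0^2 (8*x^4 - 12*x^3 - 8*x^2) dx. Term by term:
  ∫_0^2 8*x^4 dx = 256/5;  ∫_0^2 -12*x^3 dx = -48;  ∫_0^2 -8*x^2 dx = -64/3.
Sum: 256/5 − 48 − 64/3 = -272/15.
So RHS = -∫_0^2 v(x) φ(x) dx = 272/15.
LHS − RHS = -136/15 ≠ 0, so the identity fails.
(For a valid weak derivative the identity must hold for EVERY test function, in particular this one. The failure shows v is NOT the weak derivative of u.)
Correct weak derivative would be u'(x) = -4*x - 2.


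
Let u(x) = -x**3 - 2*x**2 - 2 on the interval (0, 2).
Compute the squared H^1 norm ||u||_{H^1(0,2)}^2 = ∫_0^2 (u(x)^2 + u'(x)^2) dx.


||u||_{H^1}^2 = 34456/105

The H^1 norm (squared) on an interval (0, L) is
  ||u||_{H^1}^2 = ∫_0^L u(x)^2 dx + ∫_0^L u'(x)^2 dx.
Compute u'(x) = -3*x**2 - 4*x.
Then u(x)^2 = x**6 + 4*x**5 + 4*x**4 + 4*x**3 + 8*x**2 + 4 and u'(x)^2 = 9*x**4 + 24*x**3 + 16*x**2.
Integrate each monomial from 0 to 2 using ∫_0^2 c·x^n dx = c·2^(n+1)/(n+1):
  ∫_0^2 u(x)^2 dx = ∫_0^2 (x^6 + 4*x^5 + 4*x^4 + 4*x^3 + 8*x^2 + 4) dx. Term by term:
    ∫_0^2 x^6 dx = 128/7;  ∫_0^2 4*x^5 dx = 128/3;  ∫_0^2 4*x^4 dx = 128/5;
    ∫_0^2 4*x^3 dx = 16;  ∫_0^2 8*x^2 dx = 64/3;  ∫_0^2 4 dx = 8.
  Sum: 128/7 + 128/3 + 128/5 + 16 + 64/3 + 8 = 4616/35.
  ∫_0^2 u'(x)^2 dx = ∫_0^2 (9*x^4 + 24*x^3 + 16*x^2) dx. Term by term:
    ∫_0^2 9*x^4 dx = 288/5;  ∫_0^2 24*x^3 dx = 96;  ∫_0^2 16*x^2 dx = 128/3.
  Sum: 288/5 + 96 + 128/3 = 2944/15.
Adding: ||u||_{H^1}^2 = 4616/35 + 2944/15 = 34456/105.


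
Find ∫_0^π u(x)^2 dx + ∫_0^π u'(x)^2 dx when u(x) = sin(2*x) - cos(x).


||u||_{H^1(0,π)}^2 = -16/3 + 7*π/2

u'(x) = sin(x) + 2*cos(2*x).
Expand u² and (u')² and integrate term by term on (0, π), using: for integers n ≥ 1, ∫_0^π sin²(nx) dx = ∫_0^π cos²(nx) dx = π/2; for n ≠ n', ∫_0^π sin(nx)sin(n'x) dx = ∫_0^π cos(nx)cos(n'x) dx = 0; and by product-to-sum, ∫_0^π sin(nx)cos(n'x) dx = ½∫_0^π [sin((n+n')x) + sin((n−n')x)] dx, which is 0 when n+n' is even and 2n/(n²−n'²) when n+n' is odd (it need not vanish on (0, π)).
  u² squared terms: (-1)²·∫cos(x)² dx = 1·π/2 = π/2;  (1)²·∫sin(2x)² dx = 1·π/2 = π/2.
  u² cross terms: 2·(-1)·(1)·∫cos(x)·sin(2x) dx = -2·(4/3) = -8/3.
  So ∫_0^π u² dx = π/2 + π/2 − 8/3 = -8/3 + π.
  (u')² squared terms: (2)²·∫cos(2x)² dx = 4·π/2 = 2*π;  (1)²·∫sin(x)² dx = 1·π/2 = π/2.
  (u')² cross terms: 2·(2)·(1)·∫cos(2x)·sin(x) dx = 4·(-2/3) = -8/3.
  So ∫_0^π (u')² dx = 2*π + π/2 − 8/3 = -8/3 + 5*π/2.
||u||_{H^1}^2 = (-8/3 + π) + (-8/3 + 5*π/2) = -16/3 + 7*π/2.


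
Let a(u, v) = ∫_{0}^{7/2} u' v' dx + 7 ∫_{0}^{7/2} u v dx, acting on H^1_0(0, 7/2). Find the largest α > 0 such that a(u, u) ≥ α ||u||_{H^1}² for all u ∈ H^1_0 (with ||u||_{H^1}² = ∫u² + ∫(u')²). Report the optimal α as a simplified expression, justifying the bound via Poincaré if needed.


α = 1

Coercivity of a(·,·) on H^1_0(0, 7/2) means a(u, u) ≥ α ||u||_{H^1}² for every u ∈ H^1_0.
The interval has length L = 7/2, and Poincaré/coercivity depend only on L. Here a(u, u) = ∫(u')² + (7)·∫u².
Here c = 7 ≥ 1, so a(u,u) = ∫(u')² + c∫u² ≥ ∫(u')² + ∫u² = ||u||_{H^1}², i.e. α = 1 works. No larger α is possible: a(u,u) ≥ α||u||_{H^1}² means (1−α)∫(u')² ≥ (α−c)∫u², and for the modes u_n = sin(nπ(x−x₀)/L) (x₀ the left endpoint) one has ∫u_n²/∫(u_n')² = (L/(nπ))² → 0, so a(u_n,u_n)/||u_n||_{H^1}² → 1. Hence the optimal constant is α = 1.
Therefore α = 1.


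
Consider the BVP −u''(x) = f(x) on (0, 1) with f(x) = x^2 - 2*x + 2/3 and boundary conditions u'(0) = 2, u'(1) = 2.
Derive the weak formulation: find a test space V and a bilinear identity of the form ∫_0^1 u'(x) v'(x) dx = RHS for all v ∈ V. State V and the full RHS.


V = H^1(0, 1) (v unrestricted at boundary; u is determined up to an additive constant); weak form: ∫_0^1 u'v' dx = ∫_0^1 (x^2 - 2*x + 2/3) v dx + 2·v(1) − 2·v(0) for all v ∈ V.

Multiply both sides by a test function v and integrate from 0 to 1:
  ∫_0^1 −u''(x) v(x) dx = ∫_0^1 f(x) v(x) dx.
Integrate the LHS by parts once:
  ∫_0^1 −u'' v dx = −[u'(x) v(x)]_0^1 + ∫_0^1 u'(x) v'(x) dx.
Thus ∫_0^1 u'(x) v'(x) dx = ∫_0^1 f(x) v(x) dx + [u'(x) v(x)]_0^1.
Choose V so that boundary terms are either known or forced to vanish.
u has inhomogeneous Neumann u'(0) = 2, u'(1) = 2. [u' v]_0^1 = (2)·v(1) − (2)·v(0) = 2·v(1) − 2·v(0). Take V = H^1(0, 1); boundary term becomes part of RHS.
Weak formulation: find u (satisfying any essential BC) such that ∫_0^1 u'(x) v'(x) dx = ∫_0^1 f v dx + 2·v(1) − 2·v(0) for all v ∈ V (Neumann data are natural BCs: they enter the RHS as boundary terms).
Substituting f(x) = x^2 - 2*x + 2/3, the right-hand side is ∫_0^1 (x^2 - 2*x + 2/3) v dx + 2·v(1) − 2·v(0).
Compatibility check (pure Neumann): taking v ≡ 1 ∈ V gives 0 = ∫_0^1 f dx + (2) − (2), i.e. ∫_0^1 f dx must equal u'(0) − u'(1) = 0. Indeed ∫_0^1 (x^2 - 2*x + 2/3) dx = 0, so the data are compatible. The solution is then unique only up to an additive constant (fix it e.g. by requiring ∫_0^1 u dx = 0).


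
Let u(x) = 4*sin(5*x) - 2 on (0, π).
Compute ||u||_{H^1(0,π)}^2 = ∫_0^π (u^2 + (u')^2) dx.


||u||_{H^1(0,π)}^2 = -32/5 + 212*π

u'(x) = 20*cos(5*x).
Expand u² and (u')² and integrate term by term on (0, π), using: for integers n ≥ 1, ∫_0^π sin²(nx) dx = ∫_0^π cos²(nx) dx = π/2; for n ≠ n', ∫_0^π sin(nx)sin(n'x) dx = ∫_0^π cos(nx)cos(n'x) dx = 0; and by product-to-sum, ∫_0^π sin(nx)cos(n'x) dx = ½∫_0^π [sin((n+n')x) + sin((n−n')x)] dx, which is 0 when n+n' is even and 2n/(n²−n'²) when n+n' is odd (it need not vanish on (0, π)). For the constant mode: ∫_0^π 1 dx = π, ∫_0^π cos(nx) dx = 0, ∫_0^π sin(nx) dx = (1−(−1)^n)/n.
  u² squared terms: (-2)²·∫1 dx = 4·π = 4*π;  (4)²·∫sin(5x)² dx = 16·π/2 = 8*π.
  u² cross terms: 2·(-2)·(4)·∫1·sin(5x) dx = -16·(2/5) = -32/5.
  So ∫_0^π u² dx = 4*π + 8*π − 32/5 = -32/5 + 12*π.
  (u')² squared terms: (20)²·∫cos(5x)² dx = 400·π/2 = 200*π.
  So ∫_0^π (u')² dx = 200*π.
||u||_{H^1}^2 = (-32/5 + 12*π) + (200*π) = -32/5 + 212*π.


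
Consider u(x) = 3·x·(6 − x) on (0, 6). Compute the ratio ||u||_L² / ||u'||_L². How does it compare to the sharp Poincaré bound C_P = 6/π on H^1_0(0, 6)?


||u||_L² / ||u'||_L² = 3*sqrt(10)/5 < C_P = 6/π.

u(x) = 3·x·(6 − x), so u'(x) = 18 - 6*x.
u(x) = 3·x·(6 − x) vanishes at x = 0 and x = 6, so u ∈ H^1_0(0, 6). Differentiate via the product rule and integrate the resulting polynomials term by term.
  ∫_0^6 u² dx = ∫_0^6 (9*x^4 - 108*x^3 + 324*x^2) dx. Term by term:
    ∫_0^6 9*x^4 dx = 69984/5;  ∫_0^6 -108*x^3 dx = -34992;  ∫_0^6 324*x^2 dx = 23328.
  Sum: 69984/5 − 34992 + 23328 = 11664/5.
  ∫_0^6 (u')² dx = ∫_0^6 (36*x^2 - 216*x + 324) dx. Term by term:
    ∫_0^6 36*x^2 dx = 2592;  ∫_0^6 -216*x dx = -3888;  ∫_0^6 324 dx = 1944.
  Sum: 2592 − 3888 + 1944 = 648.
∫_0^6 u² dx = 11664/5, so ||u||_L² = 108*sqrt(5)/5.
∫_0^6 (u')² dx = 648, so ||u'||_L² = 18*sqrt(2).
Ratio ||u||_L² / ||u'||_L² = 3*sqrt(10)/5.
Sharp Poincaré constant on H^1_0(0, 6) is C_P = L/π = 6/π, achieved by sin(π/6·x).
A polynomial bump cannot attain the sharp Poincaré constant (only the first sine eigenfunction does), so the ratio is strictly less than C_P, consistent with ||u||_L² ≤ C_P ||u'||_L².


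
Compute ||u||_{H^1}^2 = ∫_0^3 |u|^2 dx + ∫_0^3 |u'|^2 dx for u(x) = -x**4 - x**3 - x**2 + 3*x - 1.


||u||_{H^1}^2 = 1800483/140

The H^1 norm (squared) on an interval (0, L) is
  ||u||_{H^1}^2 = ∫_0^L u(x)^2 dx + ∫_0^L u'(x)^2 dx.
Compute u'(x) = -4*x**3 - 3*x**2 - 2*x + 3.
Then u(x)^2 = x**8 + 2*x**7 + 3*x**6 - 4*x**5 - 3*x**4 - 4*x**3 + 11*x**2 - 6*x + 1 and u'(x)^2 = 16*x**6 + 24*x**5 + 25*x**4 - 12*x**3 - 14*x**2 - 12*x + 9.
Integrate each monomial from 0 to 3 using ∫_0^3 c·x^n dx = c·3^(n+1)/(n+1):
  ∫_0^3 u(x)^2 dx = ∫_0^3 (x^8 + 2*x^7 + 3*x^6 - 4*x^5 - 3*x^4 - 4*x^3 + 11*x^2 - 6*x + 1) dx. Term by term:
    ∫_0^3 x^8 dx = 2187;  ∫_0^3 2*x^7 dx = 6561/4;  ∫_0^3 3*x^6 dx = 6561/7;
    ∫_0^3 -4*x^5 dx = -486;  ∫_0^3 -3*x^4 dx = -729/5;  ∫_0^3 -4*x^3 dx = -81;
    ∫_0^3 11*x^2 dx = 99;  ∫_0^3 -6*x dx = -27;  ∫_0^3 1 dx = 3.
  Sum: 2187 + 6561/4 + 6561/7 − 486 − 729/5 − 81 + 99 − 27 + 3 = 577743/140.
  ∫_0^3 u'(x)^2 dx = ∫_0^3 (16*x^6 + 24*x^5 + 25*x^4 - 12*x^3 - 14*x^2 - 12*x + 9) dx. Term by term:
    ∫_0^3 16*x^6 dx = 34992/7;  ∫_0^3 24*x^5 dx = 2916;  ∫_0^3 25*x^4 dx = 1215;
    ∫_0^3 -12*x^3 dx = -243;  ∫_0^3 -14*x^2 dx = -126;  ∫_0^3 -12*x dx = -54;
    ∫_0^3 9 dx = 27.
  Sum: 34992/7 + 2916 + 1215 − 243 − 126 − 54 + 27 = 61137/7.
Adding: ||u||_{H^1}^2 = 577743/140 + 61137/7 = 1800483/140.


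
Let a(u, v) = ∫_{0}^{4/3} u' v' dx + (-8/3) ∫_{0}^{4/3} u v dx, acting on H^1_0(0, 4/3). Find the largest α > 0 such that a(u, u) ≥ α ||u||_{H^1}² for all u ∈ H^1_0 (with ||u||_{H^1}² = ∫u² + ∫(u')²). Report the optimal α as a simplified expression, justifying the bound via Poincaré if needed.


α = (-128 + 27*π^2)/(3*(16 + 9*π^2))

Coercivity of a(·,·) on H^1_0(0, 4/3) means a(u, u) ≥ α ||u||_{H^1}² for every u ∈ H^1_0.
The interval has length L = 4/3, and Poincaré/coercivity depend only on L. Here a(u, u) = ∫(u')² + (-8/3)·∫u².
Here c = -8/3 < 0 with |c| < (π/L)² = 9*π^2/16, so coercivity still holds. The condition a(u,u) ≥ α||u||_{H^1}² reads (1−α)∫(u')² ≥ (α−c)∫u². Any admissible α is ≤ 1 (rapidly oscillating u have ∫u²/∫(u')² → 0), and α = 1 would force 0 ≥ (1−c)∫u², impossible since c < 1; so 1−α > 0. By the sharp Poincaré inequality on H^1_0 of an interval of length L, ∫(u')² ≥ (π/L)²∫u² with equality for the first sine mode sin(π(x−x₀)/L) (x₀ the left endpoint), so the inequality holds for all u iff (1−α)(π/L)² ≥ α − c, i.e. α ≤ ((π/L)² + c)/((π/L)² + 1) = (1 + c(L/π)²)/(1 + (L/π)²). (Direct route, valid since c ≤ 0: Poincaré gives c∫u² ≥ c(L/π)²∫(u')², so a(u,u) ≥ (1 + c(L/π)²)∫(u')², while ||u||_{H^1}² ≤ (1 + (L/π)²)∫(u')²; dividing yields the same α.) With (π/L)² = 9*π^2/16 and c = -8/3, the largest admissible constant is α = ((π/L)² + c)/((π/L)² + 1).
Simplifying, α = (-128 + 27*π^2)/(3*(16 + 9*π^2)).


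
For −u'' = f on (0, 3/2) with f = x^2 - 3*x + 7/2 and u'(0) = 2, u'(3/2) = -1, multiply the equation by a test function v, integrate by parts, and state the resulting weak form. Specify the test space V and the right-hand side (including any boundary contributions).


V = H^1(0, 3/2) (v unrestricted at boundary; u is determined up to an additive constant); weak form: ∫_0^3/2 u'v' dx = ∫_0^3/2 (x^2 - 3*x + 7/2) v dx − v(3/2) − 2·v(0) for all v ∈ V.

Multiply both sides by a test function v and integrate from 0 to 3/2:
  ∫_0^3/2 −u''(x) v(x) dx = ∫_0^3/2 f(x) v(x) dx.
Integrate the LHS by parts once:
  ∫_0^3/2 −u'' v dx = −[u'(x) v(x)]_0^3/2 + ∫_0^3/2 u'(x) v'(x) dx.
Thus ∫_0^3/2 u'(x) v'(x) dx = ∫_0^3/2 f(x) v(x) dx + [u'(x) v(x)]_0^3/2.
Choose V so that boundary terms are either known or forced to vanish.
u has inhomogeneous Neumann u'(0) = 2, u'(3/2) = -1. [u' v]_0^3/2 = (-1)·v(3/2) − (2)·v(0) = − v(3/2) − 2·v(0). Take V = H^1(0, 3/2); boundary term becomes part of RHS.
Weak formulation: find u (satisfying any essential BC) such that ∫_0^3/2 u'(x) v'(x) dx = ∫_0^3/2 f v dx − v(3/2) − 2·v(0) for all v ∈ V (Neumann data are natural BCs: they enter the RHS as boundary terms).
Substituting f(x) = x^2 - 3*x + 7/2, the right-hand side is ∫_0^3/2 (x^2 - 3*x + 7/2) v dx − v(3/2) − 2·v(0).
Compatibility check (pure Neumann): taking v ≡ 1 ∈ V gives 0 = ∫_0^3/2 f dx + (-1) − (2), i.e. ∫_0^3/2 f dx must equal u'(0) − u'(3/2) = 3. Indeed ∫_0^3/2 (x^2 - 3*x + 7/2) dx = 3, so the data are compatible. The solution is then unique only up to an additive constant (fix it e.g. by requiring ∫_0^3/2 u dx = 0).


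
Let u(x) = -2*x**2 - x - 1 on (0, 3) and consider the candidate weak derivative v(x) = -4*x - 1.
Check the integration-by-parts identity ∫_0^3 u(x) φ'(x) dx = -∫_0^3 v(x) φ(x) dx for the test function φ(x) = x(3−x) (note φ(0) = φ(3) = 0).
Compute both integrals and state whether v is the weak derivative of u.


LHS = 63/2, RHS = 63/2. Yes, v = u' weakly.

u(x) = -2*x**2 - x - 1, classical derivative u'(x) = -4*x - 1.
φ(x) = x(3−x), so φ'(x) = 3 - 2*x.
Note φ(0) = φ(3) = 0, so the boundary term u·φ vanishes.
LHS = ∫_0^3 u(x) φ'(x) dx = ∫_0^3 (4*x^3 - 4*x^2 - x - 3) dx. Term by term:
  ∫_0^3 4*x^3 dx = 81;  ∫_0^3 -4*x^2 dx = -36;  ∫_0^3 -x dx = -9/2;
  ∫_0^3 -3 dx = -9.
Sum: 81 − 36 − 9/2 − 9 = 63/2.
So LHS = 63/2.
∫_0^3 v(x) φ(x) dx = ∫_0^3 (4*x^3 - 11*x^2 - 3*x) dx. Term by term:
  ∫_0^3 4*x^3 dx = 81;  ∫_0^3 -11*x^2 dx = -99;  ∫_0^3 -3*x dx = -27/2.
Sum: 81 − 99 − 27/2 = -63/2.
So RHS = -∫_0^3 v(x) φ(x) dx = 63/2.
LHS = RHS, so the identity holds for this test φ.
Moreover u is smooth here and v(x) = u'(x) = -4*x - 1 pointwise, so the identity holds for every test function. Hence v is the weak derivative of u.


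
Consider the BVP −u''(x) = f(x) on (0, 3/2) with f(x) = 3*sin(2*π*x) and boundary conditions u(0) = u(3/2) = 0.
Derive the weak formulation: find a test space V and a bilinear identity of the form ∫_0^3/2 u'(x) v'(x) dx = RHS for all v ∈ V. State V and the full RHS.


V = H^1_0(0, 3/2) (so v(0) = v(3/2) = 0); weak form: ∫_0^3/2 u'v' dx = ∫_0^3/2 (3*sin(2*π*x)) v dx for all v ∈ V.

Multiply both sides by a test function v and integrate from 0 to 3/2:
  ∫_0^3/2 −u''(x) v(x) dx = ∫_0^3/2 f(x) v(x) dx.
Integrate the LHS by parts once:
  ∫_0^3/2 −u'' v dx = −[u'(x) v(x)]_0^3/2 + ∫_0^3/2 u'(x) v'(x) dx.
Thus ∫_0^3/2 u'(x) v'(x) dx = ∫_0^3/2 f(x) v(x) dx + [u'(x) v(x)]_0^3/2.
Choose V so that boundary terms are either known or forced to vanish.
u is Dirichlet: u(0) = u(3/2) = 0. Let V = H^1_0(0, 3/2); then v(0) = v(3/2) = 0, and [u' v]_0^3/2 = 0.
Weak formulation: find u (satisfying any essential BC) such that ∫_0^3/2 u'(x) v'(x) dx = ∫_0^3/2 f v dx for all v ∈ V.
Substituting f(x) = 3*sin(2*π*x), the right-hand side is ∫_0^3/2 (3*sin(2*π*x)) v dx.


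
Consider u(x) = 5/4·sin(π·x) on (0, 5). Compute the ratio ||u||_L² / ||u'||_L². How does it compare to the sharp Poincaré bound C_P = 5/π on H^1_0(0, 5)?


||u||_L² / ||u'||_L² = 1/π < C_P = 5/π.

u(x) = 5/4·sin(π·x), so u'(x) = 5*π*cos(π*x)/4.
Writing u(x) = A·sin(kπx/L) with A = 5/4 and k = 5, use ∫_0^L sin²(kπx/L) dx = L/2 and ∫_0^L cos²(kπx/L) dx = L/2.
u² = 25/16·sin²(π·x) and (u')² = 25*π^2/16·cos²(π·x), and each of sin², cos² integrates to L/2 = 5/2 over (0, 5).
∫_0^5 u² dx = 125/32, so ||u||_L² = 5*sqrt(10)/8.
∫_0^5 (u')² dx = 125*π^2/32, so ||u'||_L² = 5*sqrt(10)*π/8.
Ratio ||u||_L² / ||u'||_L² = 1/π.
Sharp Poincaré constant on H^1_0(0, 5) is C_P = L/π = 5/π, achieved by sin(π/5·x).
This is the k = 5 harmonic; the ratio L/(kπ) is strictly less than C_P = L/π, consistent with the sharp inequality ||u||_L² ≤ C_P ||u'||_L².


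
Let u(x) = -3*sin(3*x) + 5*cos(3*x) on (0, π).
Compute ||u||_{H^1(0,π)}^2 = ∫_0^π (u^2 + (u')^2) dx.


||u||_{H^1(0,π)}^2 = 170*π

u'(x) = -15*sin(3*x) - 9*cos(3*x).
Expand u² and (u')² and integrate term by term on (0, π), using: for integers n ≥ 1, ∫_0^π sin²(nx) dx = ∫_0^π cos²(nx) dx = π/2; for n ≠ n', ∫_0^π sin(nx)sin(n'x) dx = ∫_0^π cos(nx)cos(n'x) dx = 0; and by product-to-sum, ∫_0^π sin(nx)cos(n'x) dx = ½∫_0^π [sin((n+n')x) + sin((n−n')x)] dx, which is 0 when n+n' is even and 2n/(n²−n'²) when n+n' is odd (it need not vanish on (0, π)).
  u² squared terms: (-3)²·∫sin(3x)² dx = 9·π/2 = 9*π/2;  (5)²·∫cos(3x)² dx = 25·π/2 = 25*π/2.
  u² cross terms: 2·(-3)·(5)·∫sin(3x)·cos(3x) dx = -30·(0) = 0.
  So ∫_0^π u² dx = 9*π/2 + 25*π/2 + 0 = 17*π.
  (u')² squared terms: (-15)²·∫sin(3x)² dx = 225·π/2 = 225*π/2;  (-9)²·∫cos(3x)² dx = 81·π/2 = 81*π/2.
  (u')² cross terms: 2·(-15)·(-9)·∫sin(3x)·cos(3x) dx = 270·(0) = 0.
  So ∫_0^π (u')² dx = 225*π/2 + 81*π/2 + 0 = 153*π.
||u||_{H^1}^2 = (17*π) + (153*π) = 170*π.


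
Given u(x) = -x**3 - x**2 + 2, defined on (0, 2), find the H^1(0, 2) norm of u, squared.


||u||_{H^1}^2 = 3016/21

The H^1 norm (squared) on an interval (0, L) is
  ||u||_{H^1}^2 = ∫_0^L u(x)^2 dx + ∫_0^L u'(x)^2 dx.
Compute u'(x) = -3*x**2 - 2*x.
Then u(x)^2 = x**6 + 2*x**5 + x**4 - 4*x**3 - 4*x**2 + 4 and u'(x)^2 = 9*x**4 + 12*x**3 + 4*x**2.
Integrate each monomial from 0 to 2 using ∫_0^2 c·x^n dx = c·2^(n+1)/(n+1):
  ∫_0^2 u(x)^2 dx = ∫_0^2 (x^6 + 2*x^5 + x^4 - 4*x^3 - 4*x^2 + 4) dx. Term by term:
    ∫_0^2 x^6 dx = 128/7;  ∫_0^2 2*x^5 dx = 64/3;  ∫_0^2 x^4 dx = 32/5;
    ∫_0^2 -4*x^3 dx = -16;  ∫_0^2 -4*x^2 dx = -32/3;  ∫_0^2 4 dx = 8.
  Sum: 128/7 + 64/3 + 32/5 − 16 − 32/3 + 8 = 2872/105.
  ∫_0^2 u'(x)^2 dx = ∫_0^2 (9*x^4 + 12*x^3 + 4*x^2) dx. Term by term:
    ∫_0^2 9*x^4 dx = 288/5;  ∫_0^2 12*x^3 dx = 48;  ∫_0^2 4*x^2 dx = 32/3.
  Sum: 288/5 + 48 + 32/3 = 1744/15.
Adding: ||u||_{H^1}^2 = 2872/105 + 1744/15 = 3016/21.


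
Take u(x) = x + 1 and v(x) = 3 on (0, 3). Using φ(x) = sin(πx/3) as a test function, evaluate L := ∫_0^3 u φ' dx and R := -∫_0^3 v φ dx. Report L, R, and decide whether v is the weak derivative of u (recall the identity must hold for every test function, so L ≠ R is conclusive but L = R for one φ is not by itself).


LHS = -6/π, RHS = -18/π. No, v is not the weak derivative of u.

u(x) = x + 1, classical derivative u'(x) = 1.
φ(x) = sin(πx/3), so φ'(x) = π*cos(π*x/3)/3.
Note φ(0) = φ(3) = 0, so the boundary term u·φ vanishes.
LHS = ∫_0^3 u(x) φ'(x) dx = ∫_0^3 (π*x*cos(π*x/3)/3 + π*cos(π*x/3)/3) dx. Term by term:
  ∫_0^3 π*cos(π*x/3)/3 dx = 0;  ∫_0^3 π*x*cos(π*x/3)/3 dx = -6/π.
Sum: 0 − 6/π = -6/π.
So LHS = -6/π.
∫_0^3 v(x) φ(x) dx = ∫_0^3 (3*sin(π*x/3)) dx. Term by term:
  ∫_0^3 3*sin(π*x/3) dx = 18/π.
So RHS = -∫_0^3 v(x) φ(x) dx = -18/π.
LHS − RHS = 12/π ≠ 0, so the identity fails.
(For a valid weak derivative the identity must hold for EVERY test function, in particular this one. The failure shows v is NOT the weak derivative of u.)
Correct weak derivative would be u'(x) = 1.


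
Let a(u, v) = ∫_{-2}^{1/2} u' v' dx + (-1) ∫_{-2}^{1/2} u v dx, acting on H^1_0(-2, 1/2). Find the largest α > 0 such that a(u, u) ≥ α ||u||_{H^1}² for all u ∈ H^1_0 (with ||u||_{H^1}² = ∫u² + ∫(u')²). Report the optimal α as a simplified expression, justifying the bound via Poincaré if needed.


α = (-25 + 4*π^2)/(25 + 4*π^2)

Coercivity of a(·,·) on H^1_0(-2, 1/2) means a(u, u) ≥ α ||u||_{H^1}² for every u ∈ H^1_0.
The interval has length L = 5/2, and Poincaré/coercivity depend only on L. Here a(u, u) = ∫(u')² + (-1)·∫u².
Here c = -1 < 0 with |c| < (π/L)² = 4*π^2/25, so coercivity still holds. The condition a(u,u) ≥ α||u||_{H^1}² reads (1−α)∫(u')² ≥ (α−c)∫u². Any admissible α is ≤ 1 (rapidly oscillating u have ∫u²/∫(u')² → 0), and α = 1 would force 0 ≥ (1−c)∫u², impossible since c < 1; so 1−α > 0. By the sharp Poincaré inequality on H^1_0 of an interval of length L, ∫(u')² ≥ (π/L)²∫u² with equality for the first sine mode sin(π(x−x₀)/L) (x₀ the left endpoint), so the inequality holds for all u iff (1−α)(π/L)² ≥ α − c, i.e. α ≤ ((π/L)² + c)/((π/L)² + 1) = (1 + c(L/π)²)/(1 + (L/π)²). (Direct route, valid since c ≤ 0: Poincaré gives c∫u² ≥ c(L/π)²∫(u')², so a(u,u) ≥ (1 + c(L/π)²)∫(u')², while ||u||_{H^1}² ≤ (1 + (L/π)²)∫(u')²; dividing yields the same α.) With (π/L)² = 4*π^2/25 and c = -1, the largest admissible constant is α = ((π/L)² + c)/((π/L)² + 1).
Simplifying, α = (-25 + 4*π^2)/(25 + 4*π^2).


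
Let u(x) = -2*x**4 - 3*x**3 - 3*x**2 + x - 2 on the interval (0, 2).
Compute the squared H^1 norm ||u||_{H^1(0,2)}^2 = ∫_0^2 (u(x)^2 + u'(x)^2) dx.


||u||_{H^1}^2 = 1734718/315

The H^1 norm (squared) on an interval (0, L) is
  ||u||_{H^1}^2 = ∫_0^L u(x)^2 dx + ∫_0^L u'(x)^2 dx.
Compute u'(x) = -8*x**3 - 9*x**2 - 6*x + 1.
Then u(x)^2 = 4*x**8 + 12*x**7 + 21*x**6 + 14*x**5 + 11*x**4 + 6*x**3 + 13*x**2 - 4*x + 4 and u'(x)^2 = 64*x**6 + 144*x**5 + 177*x**4 + 92*x**3 + 18*x**2 - 12*x + 1.
Integrate each monomial from 0 to 2 using ∫_0^2 c·x^n dx = c·2^(n+1)/(n+1):
  ∫_0^2 u(x)^2 dx = ∫_0^2 (4*x^8 + 12*x^7 + 21*x^6 + 14*x^5 + 11*x^4 + 6*x^3 + 13*x^2 - 4*x + 4) dx. Term by term:
    ∫_0^2 4*x^8 dx = 2048/9;  ∫_0^2 12*x^7 dx = 384;  ∫_0^2 21*x^6 dx = 384;
    ∫_0^2 14*x^5 dx = 448/3;  ∫_0^2 11*x^4 dx = 352/5;  ∫_0^2 6*x^3 dx = 24;
    ∫_0^2 13*x^2 dx = 104/3;  ∫_0^2 -4*x dx = -8;  ∫_0^2 4 dx = 8.
  Sum: 2048/9 + 384 + 384 + 448/3 + 352/5 + 24 + 104/3 − 8 + 8 = 57328/45.
  ∫_0^2 u'(x)^2 dx = ∫_0^2 (64*x^6 + 144*x^5 + 177*x^4 + 92*x^3 + 18*x^2 - 12*x + 1) dx. Term by term:
    ∫_0^2 64*x^6 dx = 8192/7;  ∫_0^2 144*x^5 dx = 1536;  ∫_0^2 177*x^4 dx = 5664/5;
    ∫_0^2 92*x^3 dx = 368;  ∫_0^2 18*x^2 dx = 48;  ∫_0^2 -12*x dx = -24;
    ∫_0^2 1 dx = 2.
  Sum: 8192/7 + 1536 + 5664/5 + 368 + 48 − 24 + 2 = 148158/35.
Adding: ||u||_{H^1}^2 = 57328/45 + 148158/35 = 1734718/315.


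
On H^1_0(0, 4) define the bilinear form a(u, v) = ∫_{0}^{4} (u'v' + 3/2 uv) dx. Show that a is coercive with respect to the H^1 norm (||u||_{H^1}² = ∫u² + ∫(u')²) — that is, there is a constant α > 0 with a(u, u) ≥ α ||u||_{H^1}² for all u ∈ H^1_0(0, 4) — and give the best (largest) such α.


α = 1

Coercivity of a(·,·) on H^1_0(0, 4) means a(u, u) ≥ α ||u||_{H^1}² for every u ∈ H^1_0.
The interval has length L = 4, and Poincaré/coercivity depend only on L. Here a(u, u) = ∫(u')² + (3/2)·∫u².
Here c = 3/2 ≥ 1, so a(u,u) = ∫(u')² + c∫u² ≥ ∫(u')² + ∫u² = ||u||_{H^1}², i.e. α = 1 works. No larger α is possible: a(u,u) ≥ α||u||_{H^1}² means (1−α)∫(u')² ≥ (α−c)∫u², and for the modes u_n = sin(nπ(x−x₀)/L) (x₀ the left endpoint) one has ∫u_n²/∫(u_n')² = (L/(nπ))² → 0, so a(u_n,u_n)/||u_n||_{H^1}² → 1. Hence the optimal constant is α = 1.
Therefore α = 1.


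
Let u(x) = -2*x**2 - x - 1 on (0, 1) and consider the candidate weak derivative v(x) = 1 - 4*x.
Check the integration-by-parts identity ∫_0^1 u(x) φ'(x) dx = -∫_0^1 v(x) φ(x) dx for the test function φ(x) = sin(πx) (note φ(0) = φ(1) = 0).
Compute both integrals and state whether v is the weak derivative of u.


LHS = 6/π, RHS = 2/π. No, v is not the weak derivative of u.

u(x) = -2*x**2 - x - 1, classical derivative u'(x) = -4*x - 1.
φ(x) = sin(πx), so φ'(x) = π*cos(π*x).
Note φ(0) = φ(1) = 0, so the boundary term u·φ vanishes.
LHS = ∫_0^1 u(x) φ'(x) dx = ∫_0^1 (-2*π*x^2*cos(π*x) - π*x*cos(π*x) - π*cos(π*x)) dx. Term by term:
  ∫_0^1 -π*cos(π*x) dx = 0;  ∫_0^1 -π*x*cos(π*x) dx = 2/π;  ∫_0^1 -2*π*x^2*cos(π*x) dx = 4/π.
Sum: 0 + 2/π + 4/π = 6/π.
So LHS = 6/π.
∫_0^1 v(x) φ(x) dx = ∫_0^1 (-4*x*sin(π*x) + sin(π*x)) dx. Term by term:
  ∫_0^1 -4*x*sin(π*x) dx = -4/π;  ∫_0^1 sin(π*x) dx = 2/π.
Sum: -4/π + 2/π = -2/π.
So RHS = -∫_0^1 v(x) φ(x) dx = 2/π.
LHS − RHS = 4/π ≠ 0, so the identity fails.
(For a valid weak derivative the identity must hold for EVERY test function, in particular this one. The failure shows v is NOT the weak derivative of u.)
Correct weak derivative would be u'(x) = -4*x - 1.


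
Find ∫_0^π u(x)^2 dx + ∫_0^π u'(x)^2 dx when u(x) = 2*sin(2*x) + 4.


||u||_{H^1(0,π)}^2 = 26*π

u'(x) = 4*cos(2*x).
Expand u² and (u')² and integrate term by term on (0, π), using: for integers n ≥ 1, ∫_0^π sin²(nx) dx = ∫_0^π cos²(nx) dx = π/2; for n ≠ n', ∫_0^π sin(nx)sin(n'x) dx = ∫_0^π cos(nx)cos(n'x) dx = 0; and by product-to-sum, ∫_0^π sin(nx)cos(n'x) dx = ½∫_0^π [sin((n+n')x) + sin((n−n')x)] dx, which is 0 when n+n' is even and 2n/(n²−n'²) when n+n' is odd (it need not vanish on (0, π)). For the constant mode: ∫_0^π 1 dx = π, ∫_0^π cos(nx) dx = 0, ∫_0^π sin(nx) dx = (1−(−1)^n)/n.
  u² squared terms: (4)²·∫1 dx = 16·π = 16*π;  (2)²·∫sin(2x)² dx = 4·π/2 = 2*π.
  u² cross terms: 2·(4)·(2)·∫1·sin(2x) dx = 16·(0) = 0.
  So ∫_0^π u² dx = 16*π + 2*π + 0 = 18*π.
  (u')² squared terms: (4)²·∫cos(2x)² dx = 16·π/2 = 8*π.
  So ∫_0^π (u')² dx = 8*π.
||u||_{H^1}^2 = (18*π) + (8*π) = 26*π.


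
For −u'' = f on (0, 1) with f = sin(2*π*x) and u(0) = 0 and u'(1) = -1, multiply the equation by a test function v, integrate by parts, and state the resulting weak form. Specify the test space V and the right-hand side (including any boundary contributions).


V = {v ∈ H^1(0, 1) : v(0) = 0} (test functions vanish at x = 0 where u is specified); weak form: ∫_0^1 u'v' dx = ∫_0^1 (sin(2*π*x)) v dx − v(1) for all v ∈ V.

Multiply both sides by a test function v and integrate from 0 to 1:
  ∫_0^1 −u''(x) v(x) dx = ∫_0^1 f(x) v(x) dx.
Integrate the LHS by parts once:
  ∫_0^1 −u'' v dx = −[u'(x) v(x)]_0^1 + ∫_0^1 u'(x) v'(x) dx.
Thus ∫_0^1 u'(x) v'(x) dx = ∫_0^1 f(x) v(x) dx + [u'(x) v(x)]_0^1.
Choose V so that boundary terms are either known or forced to vanish.
Mixed BC: u(0) = 0 (Dirichlet) and u'(1) = -1 (Neumann). Define V = {v ∈ H^1(0, 1) : v(0) = 0}. Then [u' v]_0^1 = u'(1)·v(1) − u'(0)·0 = − v(1).
Weak formulation: find u (satisfying any essential BC) such that ∫_0^1 u'(x) v'(x) dx = ∫_0^1 f v dx − v(1) for all v ∈ V (Dirichlet at 0 absorbed into V; Neumann datum at x = 1 contributes the boundary term).
Substituting f(x) = sin(2*π*x), the right-hand side is ∫_0^1 (sin(2*π*x)) v dx − v(1).


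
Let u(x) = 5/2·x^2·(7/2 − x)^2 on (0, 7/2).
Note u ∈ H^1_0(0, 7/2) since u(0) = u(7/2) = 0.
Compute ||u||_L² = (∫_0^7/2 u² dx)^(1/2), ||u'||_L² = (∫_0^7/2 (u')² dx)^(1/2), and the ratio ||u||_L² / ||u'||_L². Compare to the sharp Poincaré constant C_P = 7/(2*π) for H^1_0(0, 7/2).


||u||_L² / ||u'||_L² = 7*sqrt(3)/12 < C_P = 7/(2*π).

u(x) = 5/2·x^2·(7/2 − x)^2, so u'(x) = 5*x*(2*x - 7)*(4*x - 7)/4.
u(x) = 5/2·x^2·(7/2 − x)^2 vanishes at x = 0 and x = 7/2, so u ∈ H^1_0(0, 7/2). Differentiate via the product rule and integrate the resulting polynomials term by term.
  ∫_0^7/2 u² dx = ∫_0^7/2 (25*x^8/4 - 175*x^7/2 + 3675*x^6/8 - 8575*x^5/8 + 60025*x^4/64) dx. Term by term:
    ∫_0^7/2 25*x^8/4 dx = 1008840175/18432;  ∫_0^7/2 -175*x^7/2 dx = -1008840175/4096;  ∫_0^7/2 3675*x^6/8 dx = 432360075/1024;
    ∫_0^7/2 -8575*x^5/8 dx = -1008840175/3072;  ∫_0^7/2 60025*x^4/64 dx = 201768035/2048.
  Sum: 1008840175/18432 − 1008840175/4096 + 432360075/1024 − 1008840175/3072 + 201768035/2048 = 28824005/36864.
  ∫_0^7/2 (u')² dx = ∫_0^7/2 (100*x^6 - 1050*x^5 + 15925*x^4/4 - 25725*x^3/4 + 60025*x^2/16) dx. Term by term:
    ∫_0^7/2 100*x^6 dx = 2941225/32;  ∫_0^7/2 -1050*x^5 dx = -20588575/64;  ∫_0^7/2 15925*x^4/4 dx = 53530295/128;
    ∫_0^7/2 -25725*x^3/4 dx = -61765725/256;  ∫_0^7/2 60025*x^2/16 dx = 20588575/384.
  Sum: 2941225/32 − 20588575/64 + 53530295/128 − 61765725/256 + 20588575/384 = 588245/768.
∫_0^7/2 u² dx = 28824005/36864, so ||u||_L² = 2401*sqrt(5)/192.
∫_0^7/2 (u')² dx = 588245/768, so ||u'||_L² = 343*sqrt(15)/48.
Ratio ||u||_L² / ||u'||_L² = 7*sqrt(3)/12.
Sharp Poincaré constant on H^1_0(0, 7/2) is C_P = L/π = 7/(2*π), achieved by sin(2*π/7·x).
A polynomial bump cannot attain the sharp Poincaré constant (only the first sine eigenfunction does), so the ratio is strictly less than C_P, consistent with ||u||_L² ≤ C_P ||u'||_L².


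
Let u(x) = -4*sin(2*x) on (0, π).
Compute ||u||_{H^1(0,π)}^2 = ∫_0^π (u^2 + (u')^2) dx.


||u||_{H^1(0,π)}^2 = 40*π

u'(x) = -8*cos(2*x).
Expand u² and (u')² and integrate term by term on (0, π), using: for integers n ≥ 1, ∫_0^π sin²(nx) dx = ∫_0^π cos²(nx) dx = π/2; for n ≠ n', ∫_0^π sin(nx)sin(n'x) dx = ∫_0^π cos(nx)cos(n'x) dx = 0; and by product-to-sum, ∫_0^π sin(nx)cos(n'x) dx = ½∫_0^π [sin((n+n')x) + sin((n−n')x)] dx, which is 0 when n+n' is even and 2n/(n²−n'²) when n+n' is odd (it need not vanish on (0, π)).
  u² squared terms: (-4)²·∫sin(2x)² dx = 16·π/2 = 8*π.
  So ∫_0^π u² dx = 8*π.
  (u')² squared terms: (-8)²·∫cos(2x)² dx = 64·π/2 = 32*π.
  So ∫_0^π (u')² dx = 32*π.
||u||_{H^1}^2 = (8*π) + (32*π) = 40*π.


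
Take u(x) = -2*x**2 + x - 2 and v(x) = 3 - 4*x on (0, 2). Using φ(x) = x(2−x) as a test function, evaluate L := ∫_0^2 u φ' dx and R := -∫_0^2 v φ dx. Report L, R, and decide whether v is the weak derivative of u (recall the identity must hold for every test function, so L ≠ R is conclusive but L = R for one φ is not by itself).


LHS = 4, RHS = 4/3. No, v is not the weak derivative of u.

u(x) = -2*x**2 + x - 2, classical derivative u'(x) = 1 - 4*x.
φ(x) = x(2−x), so φ'(x) = 2 - 2*x.
Note φ(0) = φ(2) = 0, so the boundary term u·φ vanishes.
LHS = ∫_0^2 u(x) φ'(x) dx = ∫_0^2 (4*x^3 - 6*x^2 + 6*x - 4) dx. Term by term:
  ∫_0^2 4*x^3 dx = 16;  ∫_0^2 -6*x^2 dx = -16;  ∫_0^2 6*x dx = 12;
  ∫_0^2 -4 dx = -8.
Sum: 16 − 16 + 12 − 8 = 4.
So LHS = 4.
∫_0^2 v(x) φ(x) dx = ∫_0^2 (4*x^3 - 11*x^2 + 6*x) dx. Term by term:
  ∫_0^2 4*x^3 dx = 16;  ∫_0^2 -11*x^2 dx = -88/3;  ∫_0^2 6*x dx = 12.
Sum: 16 − 88/3 + 12 = -4/3.
So RHS = -∫_0^2 v(x) φ(x) dx = 4/3.
LHS − RHS = 8/3 ≠ 0, so the identity fails.
(For a valid weak derivative the identity must hold for EVERY test function, in particular this one. The failure shows v is NOT the weak derivative of u.)
Correct weak derivative would be u'(x) = 1 - 4*x.
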